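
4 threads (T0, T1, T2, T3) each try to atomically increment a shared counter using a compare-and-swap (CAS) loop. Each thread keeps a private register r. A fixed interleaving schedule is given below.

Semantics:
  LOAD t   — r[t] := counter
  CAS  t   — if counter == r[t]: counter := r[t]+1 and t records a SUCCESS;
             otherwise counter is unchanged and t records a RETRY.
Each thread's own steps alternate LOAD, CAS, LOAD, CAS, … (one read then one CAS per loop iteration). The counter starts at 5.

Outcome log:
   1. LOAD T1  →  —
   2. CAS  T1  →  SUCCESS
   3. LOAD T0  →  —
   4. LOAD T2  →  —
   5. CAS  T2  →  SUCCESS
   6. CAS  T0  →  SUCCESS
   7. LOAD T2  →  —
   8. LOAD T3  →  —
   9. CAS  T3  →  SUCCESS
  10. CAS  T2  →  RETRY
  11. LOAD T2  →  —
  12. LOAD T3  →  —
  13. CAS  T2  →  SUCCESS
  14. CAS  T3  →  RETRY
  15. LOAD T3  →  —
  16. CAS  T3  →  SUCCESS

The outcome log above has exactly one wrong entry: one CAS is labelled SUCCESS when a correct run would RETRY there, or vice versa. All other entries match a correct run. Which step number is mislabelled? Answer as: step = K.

Re-executing:
1. LOAD T1 → mem=5 r[T1]=5 [LOAD]
2. CAS T1 → mem=6 r[T1]=5 [OK]
3. LOAD T0 → mem=6 r[T0]=6 [LOAD]
4. LOAD T2 → mem=6 r[T2]=6 [LOAD]
5. CAS T2 → mem=7 r[T2]=6 [OK]
6. CAS T0 → mem=7 r[T0]=6 [RETRY]
7. LOAD T2 → mem=7 r[T2]=7 [LOAD]
8. LOAD T3 → mem=7 r[T3]=7 [LOAD]
9. CAS T3 → mem=8 r[T3]=7 [OK]
10. CAS T2 → mem=8 r[T2]=7 [RETRY]
11. LOAD T2 → mem=8 r[T2]=8 [LOAD]
12. LOAD T3 → mem=8 r[T3]=8 [LOAD]
13. CAS T2 → mem=9 r[T2]=8 [OK]
14. CAS T3 → mem=9 r[T3]=8 [RETRY]
15. LOAD T3 → mem=9 r[T3]=9 [LOAD]
16. CAS T3 → mem=10 r[T3]=9 [OK]
Mismatch at 6.

step = 6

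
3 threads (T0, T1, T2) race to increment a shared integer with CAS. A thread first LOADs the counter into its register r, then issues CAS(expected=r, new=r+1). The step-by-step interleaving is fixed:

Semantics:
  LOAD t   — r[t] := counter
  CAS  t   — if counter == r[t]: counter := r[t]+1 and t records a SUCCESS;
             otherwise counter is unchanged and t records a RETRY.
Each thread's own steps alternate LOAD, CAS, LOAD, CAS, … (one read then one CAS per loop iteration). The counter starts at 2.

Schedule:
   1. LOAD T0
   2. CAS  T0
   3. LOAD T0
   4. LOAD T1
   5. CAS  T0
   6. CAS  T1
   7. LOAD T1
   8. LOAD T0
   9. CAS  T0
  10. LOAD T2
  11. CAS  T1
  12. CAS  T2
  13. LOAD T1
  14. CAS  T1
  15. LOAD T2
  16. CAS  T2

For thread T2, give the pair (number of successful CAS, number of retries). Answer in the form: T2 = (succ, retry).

   1) LOAD T0:  M=2  r_T0=2
   2) CAS  T0:  M=3  r_T0=2 ✓
   3) LOAD T0:  M=3  r_T0=3
   4) LOAD T1:  M=3  r_T1=3
   5) CAS  T0:  M=4  r_T0=3 ✓
   6) CAS  T1:  M=4  r_T1=3 ✗
   7) LOAD T1:  M=4  r_T1=4
   8) LOAD T0:  M=4  r_T0=4
   9) CAS  T0:  M=5  r_T0=4 ✓
  10) LOAD T2:  M=5  r_T2=5
  11) CAS  T1:  M=5  r_T1=4 ✗
  12) CAS  T2:  M=6  r_T2=5 ✓
  13) LOAD T1:  M=6  r_T1=6
  14) CAS  T1:  M=7  r_T1=6 ✓
  15) LOAD T2:  M=7  r_T2=7
  16) CAS  T2:  M=8  r_T2=7 ✓

T2 = (2, 0)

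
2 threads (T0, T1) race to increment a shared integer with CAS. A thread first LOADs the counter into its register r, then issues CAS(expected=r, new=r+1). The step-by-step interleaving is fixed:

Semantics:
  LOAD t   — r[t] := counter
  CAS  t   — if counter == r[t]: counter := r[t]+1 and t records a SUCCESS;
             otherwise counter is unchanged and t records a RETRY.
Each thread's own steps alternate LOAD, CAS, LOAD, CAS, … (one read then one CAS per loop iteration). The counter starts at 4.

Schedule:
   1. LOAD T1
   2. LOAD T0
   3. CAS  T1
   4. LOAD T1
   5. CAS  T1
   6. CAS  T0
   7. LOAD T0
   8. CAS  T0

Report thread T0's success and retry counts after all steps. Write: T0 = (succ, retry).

T0 = (1, 1)

T1 LOAD — after: cnt=4, r=4 — load
T0 LOAD — after: cnt=4, r=4 — load
T1 CAS — after: cnt=5, r=4 — ok
T1 LOAD — after: cnt=5, r=5 — load
T1 CAS — after: cnt=6, r=5 — ok
T0 CAS — after: cnt=6, r=4 — retry
T0 LOAD — after: cnt=6, r=6 — load
T0 CAS — after: cnt=7, r=6 — ok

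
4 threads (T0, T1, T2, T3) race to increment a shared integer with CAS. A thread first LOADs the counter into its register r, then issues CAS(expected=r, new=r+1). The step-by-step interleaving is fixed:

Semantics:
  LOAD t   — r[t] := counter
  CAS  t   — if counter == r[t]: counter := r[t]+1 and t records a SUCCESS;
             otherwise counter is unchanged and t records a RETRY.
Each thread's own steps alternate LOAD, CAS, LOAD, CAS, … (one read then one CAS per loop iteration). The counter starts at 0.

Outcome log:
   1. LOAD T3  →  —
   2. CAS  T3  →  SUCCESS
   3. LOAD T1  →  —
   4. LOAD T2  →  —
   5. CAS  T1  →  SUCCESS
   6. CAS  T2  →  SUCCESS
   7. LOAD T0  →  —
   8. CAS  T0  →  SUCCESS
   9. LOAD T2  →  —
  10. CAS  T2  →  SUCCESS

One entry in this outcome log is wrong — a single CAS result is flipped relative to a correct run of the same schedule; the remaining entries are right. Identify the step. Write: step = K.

Re-executing:
T3 LOAD — after: cnt=0, r=0 — load
T3 CAS — after: cnt=1, r=0 — ok
T1 LOAD — after: cnt=1, r=1 — load
T2 LOAD — after: cnt=1, r=1 — load
T1 CAS — after: cnt=2, r=1 — ok
T2 CAS — after: cnt=2, r=1 — retry
T0 LOAD — after: cnt=2, r=2 — load
T0 CAS — after: cnt=3, r=2 — ok
T2 LOAD — after: cnt=3, r=3 — load
T2 CAS — after: cnt=4, r=3 — ok
Mismatch at 6.

step = 6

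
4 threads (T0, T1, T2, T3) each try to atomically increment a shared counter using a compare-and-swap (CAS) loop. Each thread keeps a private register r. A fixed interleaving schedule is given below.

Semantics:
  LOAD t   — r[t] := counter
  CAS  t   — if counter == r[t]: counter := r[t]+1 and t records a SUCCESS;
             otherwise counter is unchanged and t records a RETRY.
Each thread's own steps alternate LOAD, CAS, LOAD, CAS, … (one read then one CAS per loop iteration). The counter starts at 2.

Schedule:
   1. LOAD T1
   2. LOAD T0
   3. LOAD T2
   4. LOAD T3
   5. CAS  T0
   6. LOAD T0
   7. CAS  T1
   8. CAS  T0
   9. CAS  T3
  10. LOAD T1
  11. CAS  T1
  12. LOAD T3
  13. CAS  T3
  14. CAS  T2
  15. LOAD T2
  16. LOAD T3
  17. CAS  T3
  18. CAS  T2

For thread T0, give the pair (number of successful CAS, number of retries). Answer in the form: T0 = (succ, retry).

T0 = (2, 0)

T1 LOAD — after: cnt=2, r=2 — load
T0 LOAD — after: cnt=2, r=2 — load
T2 LOAD — after: cnt=2, r=2 — load
T3 LOAD — after: cnt=2, r=2 — load
T0 CAS — after: cnt=3, r=2 — ok
T0 LOAD — after: cnt=3, r=3 — load
T1 CAS — after: cnt=3, r=2 — retry
T0 CAS — after: cnt=4, r=3 — ok
T3 CAS — after: cnt=4, r=2 — retry
T1 LOAD — after: cnt=4, r=4 — load
T1 CAS — after: cnt=5, r=4 — ok
T3 LOAD — after: cnt=5, r=5 — load
T3 CAS — after: cnt=6, r=5 — ok
T2 CAS — after: cnt=6, r=2 — retry
T2 LOAD — after: cnt=6, r=6 — load
T3 LOAD — after: cnt=6, r=6 — load
T3 CAS — after: cnt=7, r=6 — ok
T2 CAS — after: cnt=7, r=6 — retry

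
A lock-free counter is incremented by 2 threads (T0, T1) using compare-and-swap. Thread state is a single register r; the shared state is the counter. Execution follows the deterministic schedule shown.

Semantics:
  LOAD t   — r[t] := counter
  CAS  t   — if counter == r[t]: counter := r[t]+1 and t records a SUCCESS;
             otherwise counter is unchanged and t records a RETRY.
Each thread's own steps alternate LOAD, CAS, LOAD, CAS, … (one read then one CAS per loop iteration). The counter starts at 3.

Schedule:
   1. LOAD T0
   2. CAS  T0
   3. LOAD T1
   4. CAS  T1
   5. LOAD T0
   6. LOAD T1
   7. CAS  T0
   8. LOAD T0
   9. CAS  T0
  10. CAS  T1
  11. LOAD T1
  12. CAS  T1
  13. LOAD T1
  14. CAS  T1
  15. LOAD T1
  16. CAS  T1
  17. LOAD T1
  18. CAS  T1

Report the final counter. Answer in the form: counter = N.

counter = 11

T0 LOAD — after: cnt=3, r=3 — load
T0 CAS — after: cnt=4, r=3 — ok
T1 LOAD — after: cnt=4, r=4 — load
T1 CAS — after: cnt=5, r=4 — ok
T0 LOAD — after: cnt=5, r=5 — load
T1 LOAD — after: cnt=5, r=5 — load
T0 CAS — after: cnt=6, r=5 — ok
T0 LOAD — after: cnt=6, r=6 — load
T0 CAS — after: cnt=7, r=6 — ok
T1 CAS — after: cnt=7, r=5 — retry
T1 LOAD — after: cnt=7, r=7 — load
T1 CAS — after: cnt=8, r=7 — ok
T1 LOAD — after: cnt=8, r=8 — load
T1 CAS — after: cnt=9, r=8 — ok
T1 LOAD — after: cnt=9, r=9 — load
T1 CAS — after: cnt=10, r=9 — ok
T1 LOAD — after: cnt=10, r=10 — load
T1 CAS — after: cnt=11, r=10 — ok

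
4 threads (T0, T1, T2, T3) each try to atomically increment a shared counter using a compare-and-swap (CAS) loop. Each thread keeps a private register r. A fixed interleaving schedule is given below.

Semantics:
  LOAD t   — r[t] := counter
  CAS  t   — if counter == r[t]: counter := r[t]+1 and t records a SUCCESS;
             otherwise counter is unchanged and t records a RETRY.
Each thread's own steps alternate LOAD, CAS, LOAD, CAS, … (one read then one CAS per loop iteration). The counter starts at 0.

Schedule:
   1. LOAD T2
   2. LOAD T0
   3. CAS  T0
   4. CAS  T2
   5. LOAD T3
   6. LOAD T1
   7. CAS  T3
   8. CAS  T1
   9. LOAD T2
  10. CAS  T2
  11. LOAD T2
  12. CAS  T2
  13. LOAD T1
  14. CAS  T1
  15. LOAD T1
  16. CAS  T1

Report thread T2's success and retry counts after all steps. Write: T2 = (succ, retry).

   1) LOAD T2:  M=0  r_T2=0
   2) LOAD T0:  M=0  r_T0=0
   3) CAS  T0:  M=1  r_T0=0 ✓
   4) CAS  T2:  M=1  r_T2=0 ✗
   5) LOAD T3:  M=1  r_T3=1
   6) LOAD T1:  M=1  r_T1=1
   7) CAS  T3:  M=2  r_T3=1 ✓
   8) CAS  T1:  M=2  r_T1=1 ✗
   9) LOAD T2:  M=2  r_T2=2
  10) CAS  T2:  M=3  r_T2=2 ✓
  11) LOAD T2:  M=3  r_T2=3
  12) CAS  T2:  M=4  r_T2=3 ✓
  13) LOAD T1:  M=4  r_T1=4
  14) CAS  T1:  M=5  r_T1=4 ✓
  15) LOAD T1:  M=5  r_T1=5
  16) CAS  T1:  M=6  r_T1=5 ✓

T2 = (2, 1)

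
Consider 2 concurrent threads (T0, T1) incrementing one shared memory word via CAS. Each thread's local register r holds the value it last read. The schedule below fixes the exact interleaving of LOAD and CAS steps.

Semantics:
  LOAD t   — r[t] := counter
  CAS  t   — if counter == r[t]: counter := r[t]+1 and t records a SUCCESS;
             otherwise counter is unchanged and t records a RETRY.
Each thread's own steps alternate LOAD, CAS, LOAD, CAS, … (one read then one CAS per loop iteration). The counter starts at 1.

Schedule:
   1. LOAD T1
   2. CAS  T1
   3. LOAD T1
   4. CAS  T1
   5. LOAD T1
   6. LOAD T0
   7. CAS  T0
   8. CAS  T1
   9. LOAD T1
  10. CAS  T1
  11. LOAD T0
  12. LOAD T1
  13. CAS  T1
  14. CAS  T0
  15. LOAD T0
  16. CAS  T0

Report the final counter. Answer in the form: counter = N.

   1) LOAD T1:  M=1  r_T1=1
   2) CAS  T1:  M=2  r_T1=1 ✓
   3) LOAD T1:  M=2  r_T1=2
   4) CAS  T1:  M=3  r_T1=2 ✓
   5) LOAD T1:  M=3  r_T1=3
   6) LOAD T0:  M=3  r_T0=3
   7) CAS  T0:  M=4  r_T0=3 ✓
   8) CAS  T1:  M=4  r_T1=3 ✗
   9) LOAD T1:  M=4  r_T1=4
  10) CAS  T1:  M=5  r_T1=4 ✓
  11) LOAD T0:  M=5  r_T0=5
  12) LOAD T1:  M=5  r_T1=5
  13) CAS  T1:  M=6  r_T1=5 ✓
  14) CAS  T0:  M=6  r_T0=5 ✗
  15) LOAD T0:  M=6  r_T0=6
  16) CAS  T0:  M=7  r_T0=6 ✓

counter = 7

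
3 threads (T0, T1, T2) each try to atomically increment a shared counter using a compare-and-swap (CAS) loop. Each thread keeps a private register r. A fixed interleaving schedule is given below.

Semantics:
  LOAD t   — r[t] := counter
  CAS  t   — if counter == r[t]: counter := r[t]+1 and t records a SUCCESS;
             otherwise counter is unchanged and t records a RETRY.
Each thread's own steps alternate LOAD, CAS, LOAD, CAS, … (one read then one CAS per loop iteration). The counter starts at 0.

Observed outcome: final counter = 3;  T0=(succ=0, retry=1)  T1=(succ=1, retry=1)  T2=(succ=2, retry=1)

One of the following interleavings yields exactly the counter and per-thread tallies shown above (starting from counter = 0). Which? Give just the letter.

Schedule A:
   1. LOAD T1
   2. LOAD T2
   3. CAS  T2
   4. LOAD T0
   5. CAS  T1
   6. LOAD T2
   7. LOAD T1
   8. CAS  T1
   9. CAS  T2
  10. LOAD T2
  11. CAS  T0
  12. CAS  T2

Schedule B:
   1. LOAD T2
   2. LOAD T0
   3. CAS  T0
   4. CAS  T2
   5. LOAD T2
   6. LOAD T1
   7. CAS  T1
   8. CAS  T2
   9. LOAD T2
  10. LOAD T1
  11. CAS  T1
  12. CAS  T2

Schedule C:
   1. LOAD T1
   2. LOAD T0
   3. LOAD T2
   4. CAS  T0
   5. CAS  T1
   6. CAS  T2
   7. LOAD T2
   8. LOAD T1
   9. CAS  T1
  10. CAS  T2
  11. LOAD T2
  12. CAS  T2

Simulating candidate A:
   1) LOAD T1:  M=0  r_T1=0
   2) LOAD T2:  M=0  r_T2=0
   3) CAS  T2:  M=1  r_T2=0 ✓
   4) LOAD T0:  M=1  r_T0=1
   5) CAS  T1:  M=1  r_T1=0 ✗
   6) LOAD T2:  M=1  r_T2=1
   7) LOAD T1:  M=1  r_T1=1
   8) CAS  T1:  M=2  r_T1=1 ✓
   9) CAS  T2:  M=2  r_T2=1 ✗
  10) LOAD T2:  M=2  r_T2=2
  11) CAS  T0:  M=2  r_T0=1 ✗
  12) CAS  T2:  M=3  r_T2=2 ✓

A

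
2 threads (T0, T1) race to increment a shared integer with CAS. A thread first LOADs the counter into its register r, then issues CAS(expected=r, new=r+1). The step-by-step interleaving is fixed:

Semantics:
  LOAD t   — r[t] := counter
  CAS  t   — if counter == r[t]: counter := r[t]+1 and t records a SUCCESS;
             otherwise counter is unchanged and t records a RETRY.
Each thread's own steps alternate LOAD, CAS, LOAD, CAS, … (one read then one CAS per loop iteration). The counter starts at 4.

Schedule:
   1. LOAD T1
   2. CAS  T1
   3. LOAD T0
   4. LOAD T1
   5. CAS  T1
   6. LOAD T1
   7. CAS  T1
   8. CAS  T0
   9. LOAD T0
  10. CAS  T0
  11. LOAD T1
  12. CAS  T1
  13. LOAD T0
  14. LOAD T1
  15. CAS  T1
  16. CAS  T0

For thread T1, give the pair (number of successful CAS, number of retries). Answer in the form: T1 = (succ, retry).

T1 = (5, 0)

#1 T1 reads 4
#2 T1 CAS(4→5) writes; counter now 5
#3 T0 reads 5
#4 T1 reads 5
#5 T1 CAS(5→6) writes; counter now 6
#6 T1 reads 6
#7 T1 CAS(6→7) writes; counter now 7
#8 T0 CAS(5→6) fails; counter now 7
#9 T0 reads 7
#10 T0 CAS(7→8) writes; counter now 8
#11 T1 reads 8
#12 T1 CAS(8→9) writes; counter now 9
#13 T0 reads 9
#14 T1 reads 9
#15 T1 CAS(9→10) writes; counter now 10
#16 T0 CAS(9→10) fails; counter now 10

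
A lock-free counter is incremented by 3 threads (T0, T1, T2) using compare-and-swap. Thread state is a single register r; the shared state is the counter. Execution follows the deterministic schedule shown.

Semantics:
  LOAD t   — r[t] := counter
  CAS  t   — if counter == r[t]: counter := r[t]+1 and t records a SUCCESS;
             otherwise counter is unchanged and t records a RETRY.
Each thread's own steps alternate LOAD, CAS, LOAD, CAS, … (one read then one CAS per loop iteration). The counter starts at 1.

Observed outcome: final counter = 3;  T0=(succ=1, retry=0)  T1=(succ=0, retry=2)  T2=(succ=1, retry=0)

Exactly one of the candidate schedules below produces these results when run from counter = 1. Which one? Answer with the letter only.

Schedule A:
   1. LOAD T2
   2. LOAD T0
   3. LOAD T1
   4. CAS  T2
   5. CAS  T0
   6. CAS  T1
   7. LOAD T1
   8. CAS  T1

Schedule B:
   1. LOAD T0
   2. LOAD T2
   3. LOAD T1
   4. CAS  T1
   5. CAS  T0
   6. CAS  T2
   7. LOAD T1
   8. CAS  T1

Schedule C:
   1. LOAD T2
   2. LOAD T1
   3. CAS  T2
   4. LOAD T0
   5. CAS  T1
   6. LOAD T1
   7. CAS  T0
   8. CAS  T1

Tracing schedule C:
#1 T2 reads 1
#2 T1 reads 1
#3 T2 CAS(1→2) writes; counter now 2
#4 T0 reads 2
#5 T1 CAS(1→2) fails; counter now 2
#6 T1 reads 2
#7 T0 CAS(2→3) writes; counter now 3
#8 T1 CAS(2→3) fails; counter now 3

C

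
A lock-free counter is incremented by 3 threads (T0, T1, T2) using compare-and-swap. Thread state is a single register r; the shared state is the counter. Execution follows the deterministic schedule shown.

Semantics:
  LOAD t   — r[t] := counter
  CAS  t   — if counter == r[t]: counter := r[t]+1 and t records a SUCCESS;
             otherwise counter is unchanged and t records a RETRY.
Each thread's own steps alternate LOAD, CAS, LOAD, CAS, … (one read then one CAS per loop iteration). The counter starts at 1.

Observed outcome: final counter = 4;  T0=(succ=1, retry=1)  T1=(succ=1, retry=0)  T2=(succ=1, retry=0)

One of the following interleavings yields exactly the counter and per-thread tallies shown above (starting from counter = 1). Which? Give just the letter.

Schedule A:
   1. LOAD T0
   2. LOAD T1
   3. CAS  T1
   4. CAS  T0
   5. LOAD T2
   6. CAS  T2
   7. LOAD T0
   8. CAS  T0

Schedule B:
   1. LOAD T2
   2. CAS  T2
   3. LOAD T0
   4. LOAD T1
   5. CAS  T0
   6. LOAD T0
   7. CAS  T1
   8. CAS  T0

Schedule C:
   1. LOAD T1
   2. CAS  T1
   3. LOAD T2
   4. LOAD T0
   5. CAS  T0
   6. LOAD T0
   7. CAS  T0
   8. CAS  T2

Simulating candidate A:
T0 LOAD — after: cnt=1, r=1 — load
T1 LOAD — after: cnt=1, r=1 — load
T1 CAS — after: cnt=2, r=1 — ok
T0 CAS — after: cnt=2, r=1 — retry
T2 LOAD — after: cnt=2, r=2 — load
T2 CAS — after: cnt=3, r=2 — ok
T0 LOAD — after: cnt=3, r=3 — load
T0 CAS — after: cnt=4, r=3 — ok

A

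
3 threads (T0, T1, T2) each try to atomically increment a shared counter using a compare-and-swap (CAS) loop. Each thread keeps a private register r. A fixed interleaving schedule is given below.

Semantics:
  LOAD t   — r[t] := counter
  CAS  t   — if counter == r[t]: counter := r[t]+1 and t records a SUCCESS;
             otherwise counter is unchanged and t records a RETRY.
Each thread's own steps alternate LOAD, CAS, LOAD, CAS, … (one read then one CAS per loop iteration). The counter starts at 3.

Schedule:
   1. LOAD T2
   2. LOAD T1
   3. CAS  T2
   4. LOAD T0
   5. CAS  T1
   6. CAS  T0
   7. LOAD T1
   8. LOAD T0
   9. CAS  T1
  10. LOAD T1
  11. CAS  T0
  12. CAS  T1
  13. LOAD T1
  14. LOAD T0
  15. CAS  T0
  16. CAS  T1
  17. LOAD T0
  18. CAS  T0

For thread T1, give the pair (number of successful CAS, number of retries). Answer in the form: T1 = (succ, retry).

T1 = (2, 2)

   1) LOAD T2:  M=3  r_T2=3
   2) LOAD T1:  M=3  r_T1=3
   3) CAS  T2:  M=4  r_T2=3 ✓
   4) LOAD T0:  M=4  r_T0=4
   5) CAS  T1:  M=4  r_T1=3 ✗
   6) CAS  T0:  M=5  r_T0=4 ✓
   7) LOAD T1:  M=5  r_T1=5
   8) LOAD T0:  M=5  r_T0=5
   9) CAS  T1:  M=6  r_T1=5 ✓
  10) LOAD T1:  M=6  r_T1=6
  11) CAS  T0:  M=6  r_T0=5 ✗
  12) CAS  T1:  M=7  r_T1=6 ✓
  13) LOAD T1:  M=7  r_T1=7
  14) LOAD T0:  M=7  r_T0=7
  15) CAS  T0:  M=8  r_T0=7 ✓
  16) CAS  T1:  M=8  r_T1=7 ✗
  17) LOAD T0:  M=8  r_T0=8
  18) CAS  T0:  M=9  r_T0=8 ✓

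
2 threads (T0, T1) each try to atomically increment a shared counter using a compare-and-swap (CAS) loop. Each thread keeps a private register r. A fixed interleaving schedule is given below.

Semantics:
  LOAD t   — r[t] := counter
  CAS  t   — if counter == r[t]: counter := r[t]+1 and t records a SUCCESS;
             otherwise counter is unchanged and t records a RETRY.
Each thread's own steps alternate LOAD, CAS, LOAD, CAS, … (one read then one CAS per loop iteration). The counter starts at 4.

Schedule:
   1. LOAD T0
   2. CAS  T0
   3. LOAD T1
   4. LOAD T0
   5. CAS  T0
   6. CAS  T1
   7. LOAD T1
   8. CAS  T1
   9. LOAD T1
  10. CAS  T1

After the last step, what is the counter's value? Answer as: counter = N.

   1) LOAD T0:  M=4  r_T0=4
   2) CAS  T0:  M=5  r_T0=4 ✓
   3) LOAD T1:  M=5  r_T1=5
   4) LOAD T0:  M=5  r_T0=5
   5) CAS  T0:  M=6  r_T0=5 ✓
   6) CAS  T1:  M=6  r_T1=5 ✗
   7) LOAD T1:  M=6  r_T1=6
   8) CAS  T1:  M=7  r_T1=6 ✓
   9) LOAD T1:  M=7  r_T1=7
  10) CAS  T1:  M=8  r_T1=7 ✓

counter = 8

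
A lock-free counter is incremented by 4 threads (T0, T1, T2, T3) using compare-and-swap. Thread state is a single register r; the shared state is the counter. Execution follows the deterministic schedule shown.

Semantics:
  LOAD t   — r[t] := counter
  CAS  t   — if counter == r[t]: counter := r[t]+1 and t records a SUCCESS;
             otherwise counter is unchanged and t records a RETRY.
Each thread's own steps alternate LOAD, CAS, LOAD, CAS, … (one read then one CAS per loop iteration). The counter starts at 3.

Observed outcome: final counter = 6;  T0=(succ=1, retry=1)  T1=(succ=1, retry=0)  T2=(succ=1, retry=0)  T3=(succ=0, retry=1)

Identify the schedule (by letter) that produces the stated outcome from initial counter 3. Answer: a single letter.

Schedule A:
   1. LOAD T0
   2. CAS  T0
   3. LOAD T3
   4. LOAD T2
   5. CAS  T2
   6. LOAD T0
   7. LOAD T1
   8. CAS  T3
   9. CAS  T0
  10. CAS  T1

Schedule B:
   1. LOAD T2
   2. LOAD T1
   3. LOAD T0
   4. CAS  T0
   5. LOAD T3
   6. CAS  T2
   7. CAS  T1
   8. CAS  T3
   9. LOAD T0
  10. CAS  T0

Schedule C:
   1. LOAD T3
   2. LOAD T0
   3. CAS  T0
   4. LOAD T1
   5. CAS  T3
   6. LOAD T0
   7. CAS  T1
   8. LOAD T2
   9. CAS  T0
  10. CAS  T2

C

Tracing schedule C:
   1) LOAD T3:  M=3  r_T3=3
   2) LOAD T0:  M=3  r_T0=3
   3) CAS  T0:  M=4  r_T0=3 ✓
   4) LOAD T1:  M=4  r_T1=4
   5) CAS  T3:  M=4  r_T3=3 ✗
   6) LOAD T0:  M=4  r_T0=4
   7) CAS  T1:  M=5  r_T1=4 ✓
   8) LOAD T2:  M=5  r_T2=5
   9) CAS  T0:  M=5  r_T0=4 ✗
  10) CAS  T2:  M=6  r_T2=5 ✓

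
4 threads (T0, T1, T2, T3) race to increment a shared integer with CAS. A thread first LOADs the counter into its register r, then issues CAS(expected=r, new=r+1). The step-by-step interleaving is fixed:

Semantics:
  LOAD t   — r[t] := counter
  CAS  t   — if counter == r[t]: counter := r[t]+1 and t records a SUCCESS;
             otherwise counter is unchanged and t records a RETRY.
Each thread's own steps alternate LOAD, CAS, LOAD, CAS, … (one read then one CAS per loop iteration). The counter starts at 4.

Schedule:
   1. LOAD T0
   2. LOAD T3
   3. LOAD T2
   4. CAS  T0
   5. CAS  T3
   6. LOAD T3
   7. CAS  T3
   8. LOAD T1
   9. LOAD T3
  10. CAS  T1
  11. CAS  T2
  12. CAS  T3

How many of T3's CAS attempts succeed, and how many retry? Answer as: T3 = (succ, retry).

T3 = (1, 2)

step 1: T0 LOAD ⇒ load; ctr=4 reg=4
step 2: T3 LOAD ⇒ load; ctr=4 reg=4
step 3: T2 LOAD ⇒ load; ctr=4 reg=4
step 4: T0 CAS ⇒ ok; ctr=5 reg=4
step 5: T3 CAS ⇒ retry; ctr=5 reg=4
step 6: T3 LOAD ⇒ load; ctr=5 reg=5
step 7: T3 CAS ⇒ ok; ctr=6 reg=5
step 8: T1 LOAD ⇒ load; ctr=6 reg=6
step 9: T3 LOAD ⇒ load; ctr=6 reg=6
step 10: T1 CAS ⇒ ok; ctr=7 reg=6
step 11: T2 CAS ⇒ retry; ctr=7 reg=4
step 12: T3 CAS ⇒ retry; ctr=7 reg=6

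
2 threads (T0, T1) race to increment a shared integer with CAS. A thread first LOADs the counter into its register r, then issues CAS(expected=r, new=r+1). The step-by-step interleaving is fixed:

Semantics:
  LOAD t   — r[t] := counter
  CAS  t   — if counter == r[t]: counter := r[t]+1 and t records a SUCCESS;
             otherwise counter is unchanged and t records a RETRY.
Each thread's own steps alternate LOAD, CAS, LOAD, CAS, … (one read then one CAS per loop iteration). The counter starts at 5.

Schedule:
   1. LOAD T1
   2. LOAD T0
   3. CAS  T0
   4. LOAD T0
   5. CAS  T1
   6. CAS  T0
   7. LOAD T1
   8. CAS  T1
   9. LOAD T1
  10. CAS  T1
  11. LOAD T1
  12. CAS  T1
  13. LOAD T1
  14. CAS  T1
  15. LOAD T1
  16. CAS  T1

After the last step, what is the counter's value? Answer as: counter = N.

counter = 12

   1) LOAD T1:  M=5  r_T1=5
   2) LOAD T0:  M=5  r_T0=5
   3) CAS  T0:  M=6  r_T0=5 ✓
   4) LOAD T0:  M=6  r_T0=6
   5) CAS  T1:  M=6  r_T1=5 ✗
   6) CAS  T0:  M=7  r_T0=6 ✓
   7) LOAD T1:  M=7  r_T1=7
   8) CAS  T1:  M=8  r_T1=7 ✓
   9) LOAD T1:  M=8  r_T1=8
  10) CAS  T1:  M=9  r_T1=8 ✓
  11) LOAD T1:  M=9  r_T1=9
  12) CAS  T1:  M=10  r_T1=9 ✓
  13) LOAD T1:  M=10  r_T1=10
  14) CAS  T1:  M=11  r_T1=10 ✓
  15) LOAD T1:  M=11  r_T1=11
  16) CAS  T1:  M=12  r_T1=11 ✓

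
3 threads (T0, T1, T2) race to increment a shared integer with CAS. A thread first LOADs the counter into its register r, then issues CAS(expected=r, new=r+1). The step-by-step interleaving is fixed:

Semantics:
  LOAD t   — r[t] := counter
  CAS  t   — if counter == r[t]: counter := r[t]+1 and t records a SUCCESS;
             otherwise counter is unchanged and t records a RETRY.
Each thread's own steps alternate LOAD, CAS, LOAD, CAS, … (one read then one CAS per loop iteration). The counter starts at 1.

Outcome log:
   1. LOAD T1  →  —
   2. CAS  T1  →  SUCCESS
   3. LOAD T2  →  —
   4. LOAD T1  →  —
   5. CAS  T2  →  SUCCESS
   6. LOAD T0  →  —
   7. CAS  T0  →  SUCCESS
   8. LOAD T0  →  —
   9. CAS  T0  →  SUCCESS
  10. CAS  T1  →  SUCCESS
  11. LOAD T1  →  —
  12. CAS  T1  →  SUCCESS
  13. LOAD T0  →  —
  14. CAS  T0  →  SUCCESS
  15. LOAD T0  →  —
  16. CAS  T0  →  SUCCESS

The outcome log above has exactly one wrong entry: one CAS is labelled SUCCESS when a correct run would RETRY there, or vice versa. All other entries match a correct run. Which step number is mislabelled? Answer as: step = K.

Correct run:
   1) LOAD T1:  M=1  r_T1=1
   2) CAS  T1:  M=2  r_T1=1 ✓
   3) LOAD T2:  M=2  r_T2=2
   4) LOAD T1:  M=2  r_T1=2
   5) CAS  T2:  M=3  r_T2=2 ✓
   6) LOAD T0:  M=3  r_T0=3
   7) CAS  T0:  M=4  r_T0=3 ✓
   8) LOAD T0:  M=4  r_T0=4
   9) CAS  T0:  M=5  r_T0=4 ✓
  10) CAS  T1:  M=5  r_T1=2 ✗
  11) LOAD T1:  M=5  r_T1=5
  12) CAS  T1:  M=6  r_T1=5 ✓
  13) LOAD T0:  M=6  r_T0=6
  14) CAS  T0:  M=7  r_T0=6 ✓
  15) LOAD T0:  M=7  r_T0=7
  16) CAS  T0:  M=8  r_T0=7 ✓
Flip is step 10.

step = 10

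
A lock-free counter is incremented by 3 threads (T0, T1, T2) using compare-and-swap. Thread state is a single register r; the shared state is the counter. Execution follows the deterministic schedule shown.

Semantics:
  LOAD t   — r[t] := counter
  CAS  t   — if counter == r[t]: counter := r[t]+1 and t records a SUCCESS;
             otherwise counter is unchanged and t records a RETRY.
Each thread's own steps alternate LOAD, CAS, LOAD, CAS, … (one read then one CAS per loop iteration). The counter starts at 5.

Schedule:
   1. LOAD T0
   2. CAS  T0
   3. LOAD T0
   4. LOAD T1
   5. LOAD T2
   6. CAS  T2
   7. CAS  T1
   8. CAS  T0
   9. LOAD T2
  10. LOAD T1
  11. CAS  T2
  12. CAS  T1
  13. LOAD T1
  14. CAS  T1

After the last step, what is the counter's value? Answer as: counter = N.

step 1: T0 LOAD ⇒ load; ctr=5 reg=5
step 2: T0 CAS ⇒ ok; ctr=6 reg=5
step 3: T0 LOAD ⇒ load; ctr=6 reg=6
step 4: T1 LOAD ⇒ load; ctr=6 reg=6
step 5: T2 LOAD ⇒ load; ctr=6 reg=6
step 6: T2 CAS ⇒ ok; ctr=7 reg=6
step 7: T1 CAS ⇒ retry; ctr=7 reg=6
step 8: T0 CAS ⇒ retry; ctr=7 reg=6
step 9: T2 LOAD ⇒ load; ctr=7 reg=7
step 10: T1 LOAD ⇒ load; ctr=7 reg=7
step 11: T2 CAS ⇒ ok; ctr=8 reg=7
step 12: T1 CAS ⇒ retry; ctr=8 reg=7
step 13: T1 LOAD ⇒ load; ctr=8 reg=8
step 14: T1 CAS ⇒ ok; ctr=9 reg=8

counter = 9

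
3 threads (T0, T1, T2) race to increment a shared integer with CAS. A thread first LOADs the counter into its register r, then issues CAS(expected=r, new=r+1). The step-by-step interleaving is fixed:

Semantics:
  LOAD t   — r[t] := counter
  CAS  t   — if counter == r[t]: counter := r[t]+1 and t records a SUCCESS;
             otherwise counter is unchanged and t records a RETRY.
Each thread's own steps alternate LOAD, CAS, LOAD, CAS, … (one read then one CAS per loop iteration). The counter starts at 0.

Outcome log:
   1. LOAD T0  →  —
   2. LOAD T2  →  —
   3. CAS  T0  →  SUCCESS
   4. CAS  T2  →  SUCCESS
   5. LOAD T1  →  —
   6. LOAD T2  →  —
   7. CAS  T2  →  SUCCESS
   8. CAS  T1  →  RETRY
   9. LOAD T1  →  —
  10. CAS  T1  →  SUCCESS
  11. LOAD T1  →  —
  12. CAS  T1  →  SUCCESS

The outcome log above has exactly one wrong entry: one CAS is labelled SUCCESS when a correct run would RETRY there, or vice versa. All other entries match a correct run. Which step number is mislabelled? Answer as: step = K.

Re-executing:
   1) LOAD T0:  M=0  r_T0=0
   2) LOAD T2:  M=0  r_T2=0
   3) CAS  T0:  M=1  r_T0=0 ✓
   4) CAS  T2:  M=1  r_T2=0 ✗
   5) LOAD T1:  M=1  r_T1=1
   6) LOAD T2:  M=1  r_T2=1
   7) CAS  T2:  M=2  r_T2=1 ✓
   8) CAS  T1:  M=2  r_T1=1 ✗
   9) LOAD T1:  M=2  r_T1=2
  10) CAS  T1:  M=3  r_T1=2 ✓
  11) LOAD T1:  M=3  r_T1=3
  12) CAS  T1:  M=4  r_T1=3 ✓
Mismatch at 4.

step = 4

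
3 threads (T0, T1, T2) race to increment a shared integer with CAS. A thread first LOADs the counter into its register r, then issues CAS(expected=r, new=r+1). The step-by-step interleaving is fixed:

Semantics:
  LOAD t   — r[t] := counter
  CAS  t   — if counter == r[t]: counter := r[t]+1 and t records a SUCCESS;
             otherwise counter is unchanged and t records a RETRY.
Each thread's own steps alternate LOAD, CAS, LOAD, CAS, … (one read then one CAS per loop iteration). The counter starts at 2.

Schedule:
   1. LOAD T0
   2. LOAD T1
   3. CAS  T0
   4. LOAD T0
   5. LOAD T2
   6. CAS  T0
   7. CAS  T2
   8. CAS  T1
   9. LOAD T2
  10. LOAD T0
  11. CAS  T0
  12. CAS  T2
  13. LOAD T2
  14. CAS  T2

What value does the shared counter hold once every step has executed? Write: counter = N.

   1) LOAD T0:  M=2  r_T0=2
   2) LOAD T1:  M=2  r_T1=2
   3) CAS  T0:  M=3  r_T0=2 ✓
   4) LOAD T0:  M=3  r_T0=3
   5) LOAD T2:  M=3  r_T2=3
   6) CAS  T0:  M=4  r_T0=3 ✓
   7) CAS  T2:  M=4  r_T2=3 ✗
   8) CAS  T1:  M=4  r_T1=2 ✗
   9) LOAD T2:  M=4  r_T2=4
  10) LOAD T0:  M=4  r_T0=4
  11) CAS  T0:  M=5  r_T0=4 ✓
  12) CAS  T2:  M=5  r_T2=4 ✗
  13) LOAD T2:  M=5  r_T2=5
  14) CAS  T2:  M=6  r_T2=5 ✓

counter = 6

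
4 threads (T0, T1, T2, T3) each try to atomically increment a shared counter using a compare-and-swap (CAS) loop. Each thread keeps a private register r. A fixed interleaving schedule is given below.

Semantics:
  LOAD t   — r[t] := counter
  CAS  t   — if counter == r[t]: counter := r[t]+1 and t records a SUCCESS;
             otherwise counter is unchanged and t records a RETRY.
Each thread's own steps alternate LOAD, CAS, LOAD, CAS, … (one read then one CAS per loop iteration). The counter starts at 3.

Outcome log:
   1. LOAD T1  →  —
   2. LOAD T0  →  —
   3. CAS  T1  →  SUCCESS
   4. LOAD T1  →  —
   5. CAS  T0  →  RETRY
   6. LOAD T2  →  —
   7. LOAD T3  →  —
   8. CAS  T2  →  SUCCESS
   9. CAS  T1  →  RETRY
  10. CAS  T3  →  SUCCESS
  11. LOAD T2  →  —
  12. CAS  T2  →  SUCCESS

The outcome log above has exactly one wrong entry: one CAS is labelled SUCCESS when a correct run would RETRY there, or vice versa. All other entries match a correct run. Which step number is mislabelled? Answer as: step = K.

Correct run:
1. LOAD T1 → mem=3 r[T1]=3 [LOAD]
2. LOAD T0 → mem=3 r[T0]=3 [LOAD]
3. CAS T1 → mem=4 r[T1]=3 [OK]
4. LOAD T1 → mem=4 r[T1]=4 [LOAD]
5. CAS T0 → mem=4 r[T0]=3 [RETRY]
6. LOAD T2 → mem=4 r[T2]=4 [LOAD]
7. LOAD T3 → mem=4 r[T3]=4 [LOAD]
8. CAS T2 → mem=5 r[T2]=4 [OK]
9. CAS T1 → mem=5 r[T1]=4 [RETRY]
10. CAS T3 → mem=5 r[T3]=4 [RETRY]
11. LOAD T2 → mem=5 r[T2]=5 [LOAD]
12. CAS T2 → mem=6 r[T2]=5 [OK]
Mismatch at 10.

step = 10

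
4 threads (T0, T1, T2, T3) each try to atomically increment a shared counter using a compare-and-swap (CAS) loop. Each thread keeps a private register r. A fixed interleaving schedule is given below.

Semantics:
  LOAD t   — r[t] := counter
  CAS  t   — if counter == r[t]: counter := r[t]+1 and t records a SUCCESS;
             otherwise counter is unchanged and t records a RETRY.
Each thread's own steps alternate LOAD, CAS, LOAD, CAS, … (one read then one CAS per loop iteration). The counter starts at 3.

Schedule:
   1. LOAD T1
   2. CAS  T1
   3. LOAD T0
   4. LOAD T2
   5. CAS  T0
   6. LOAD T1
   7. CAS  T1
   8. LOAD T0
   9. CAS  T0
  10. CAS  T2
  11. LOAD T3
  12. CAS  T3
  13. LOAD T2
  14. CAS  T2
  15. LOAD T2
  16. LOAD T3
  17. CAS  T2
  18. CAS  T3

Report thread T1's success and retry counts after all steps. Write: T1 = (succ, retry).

T1 = (2, 0)

T1 LOAD — after: cnt=3, r=3 — load
T1 CAS — after: cnt=4, r=3 — ok
T0 LOAD — after: cnt=4, r=4 — load
T2 LOAD — after: cnt=4, r=4 — load
T0 CAS — after: cnt=5, r=4 — ok
T1 LOAD — after: cnt=5, r=5 — load
T1 CAS — after: cnt=6, r=5 — ok
T0 LOAD — after: cnt=6, r=6 — load
T0 CAS — after: cnt=7, r=6 — ok
T2 CAS — after: cnt=7, r=4 — retry
T3 LOAD — after: cnt=7, r=7 — load
T3 CAS — after: cnt=8, r=7 — ok
T2 LOAD — after: cnt=8, r=8 — load
T2 CAS — after: cnt=9, r=8 — ok
T2 LOAD — after: cnt=9, r=9 — load
T3 LOAD — after: cnt=9, r=9 — load
T2 CAS — after: cnt=10, r=9 — ok
T3 CAS — after: cnt=10, r=9 — retry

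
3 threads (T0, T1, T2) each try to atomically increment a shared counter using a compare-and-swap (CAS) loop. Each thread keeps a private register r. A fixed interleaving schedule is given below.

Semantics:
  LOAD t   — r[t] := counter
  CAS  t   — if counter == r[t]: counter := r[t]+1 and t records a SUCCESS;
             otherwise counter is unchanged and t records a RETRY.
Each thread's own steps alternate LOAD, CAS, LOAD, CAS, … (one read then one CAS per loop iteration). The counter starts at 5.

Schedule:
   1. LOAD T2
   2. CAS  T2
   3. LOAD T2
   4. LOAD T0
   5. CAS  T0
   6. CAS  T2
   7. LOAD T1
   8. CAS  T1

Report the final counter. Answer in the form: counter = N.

counter = 8

step 1: T2 LOAD ⇒ load; ctr=5 reg=5
step 2: T2 CAS ⇒ ok; ctr=6 reg=5
step 3: T2 LOAD ⇒ load; ctr=6 reg=6
step 4: T0 LOAD ⇒ load; ctr=6 reg=6
step 5: T0 CAS ⇒ ok; ctr=7 reg=6
step 6: T2 CAS ⇒ retry; ctr=7 reg=6
step 7: T1 LOAD ⇒ load; ctr=7 reg=7
step 8: T1 CAS ⇒ ok; ctr=8 reg=7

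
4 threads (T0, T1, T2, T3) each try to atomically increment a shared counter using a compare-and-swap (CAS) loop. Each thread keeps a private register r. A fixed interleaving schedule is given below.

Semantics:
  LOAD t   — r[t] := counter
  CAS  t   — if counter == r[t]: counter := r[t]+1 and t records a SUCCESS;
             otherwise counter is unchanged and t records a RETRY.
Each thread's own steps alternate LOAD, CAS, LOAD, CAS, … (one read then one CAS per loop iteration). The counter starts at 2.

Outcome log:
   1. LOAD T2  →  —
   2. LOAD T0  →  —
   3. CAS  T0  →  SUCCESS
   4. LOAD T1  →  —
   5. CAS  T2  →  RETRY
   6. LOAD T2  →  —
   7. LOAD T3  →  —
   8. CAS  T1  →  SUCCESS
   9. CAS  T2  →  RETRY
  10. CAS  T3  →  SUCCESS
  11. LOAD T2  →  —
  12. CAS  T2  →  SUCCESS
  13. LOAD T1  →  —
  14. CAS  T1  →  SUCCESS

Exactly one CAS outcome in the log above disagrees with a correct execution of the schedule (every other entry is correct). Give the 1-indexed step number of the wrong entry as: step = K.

Reference trace:
step 1: T2 LOAD ⇒ load; ctr=2 reg=2
step 2: T0 LOAD ⇒ load; ctr=2 reg=2
step 3: T0 CAS ⇒ ok; ctr=3 reg=2
step 4: T1 LOAD ⇒ load; ctr=3 reg=3
step 5: T2 CAS ⇒ retry; ctr=3 reg=2
step 6: T2 LOAD ⇒ load; ctr=3 reg=3
step 7: T3 LOAD ⇒ load; ctr=3 reg=3
step 8: T1 CAS ⇒ ok; ctr=4 reg=3
step 9: T2 CAS ⇒ retry; ctr=4 reg=3
step 10: T3 CAS ⇒ retry; ctr=4 reg=3
step 11: T2 LOAD ⇒ load; ctr=4 reg=4
step 12: T2 CAS ⇒ ok; ctr=5 reg=4
step 13: T1 LOAD ⇒ load; ctr=5 reg=5
step 14: T1 CAS ⇒ ok; ctr=6 reg=5
Flip is step 10.

step = 10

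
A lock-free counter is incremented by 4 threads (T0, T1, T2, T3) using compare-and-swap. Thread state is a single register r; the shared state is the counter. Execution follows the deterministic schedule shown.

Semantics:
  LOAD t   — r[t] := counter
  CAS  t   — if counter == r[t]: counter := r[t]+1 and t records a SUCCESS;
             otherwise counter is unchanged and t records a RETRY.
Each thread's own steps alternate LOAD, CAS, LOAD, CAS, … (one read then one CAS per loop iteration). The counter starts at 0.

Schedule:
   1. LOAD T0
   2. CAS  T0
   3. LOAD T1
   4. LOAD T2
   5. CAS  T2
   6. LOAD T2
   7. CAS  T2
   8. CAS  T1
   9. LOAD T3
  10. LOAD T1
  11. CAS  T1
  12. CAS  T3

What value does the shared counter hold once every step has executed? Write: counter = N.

[1] T0.load  rd  (counter 0, T0.r 0)
[2] T0.cas  hit  (counter 1, T0.r 0)
[3] T1.load  rd  (counter 1, T1.r 1)
[4] T2.load  rd  (counter 1, T2.r 1)
[5] T2.cas  hit  (counter 2, T2.r 1)
[6] T2.load  rd  (counter 2, T2.r 2)
[7] T2.cas  hit  (counter 3, T2.r 2)
[8] T1.cas  miss  (counter 3, T1.r 1)
[9] T3.load  rd  (counter 3, T3.r 3)
[10] T1.load  rd  (counter 3, T1.r 3)
[11] T1.cas  hit  (counter 4, T1.r 3)
[12] T3.cas  miss  (counter 4, T3.r 3)

counter = 4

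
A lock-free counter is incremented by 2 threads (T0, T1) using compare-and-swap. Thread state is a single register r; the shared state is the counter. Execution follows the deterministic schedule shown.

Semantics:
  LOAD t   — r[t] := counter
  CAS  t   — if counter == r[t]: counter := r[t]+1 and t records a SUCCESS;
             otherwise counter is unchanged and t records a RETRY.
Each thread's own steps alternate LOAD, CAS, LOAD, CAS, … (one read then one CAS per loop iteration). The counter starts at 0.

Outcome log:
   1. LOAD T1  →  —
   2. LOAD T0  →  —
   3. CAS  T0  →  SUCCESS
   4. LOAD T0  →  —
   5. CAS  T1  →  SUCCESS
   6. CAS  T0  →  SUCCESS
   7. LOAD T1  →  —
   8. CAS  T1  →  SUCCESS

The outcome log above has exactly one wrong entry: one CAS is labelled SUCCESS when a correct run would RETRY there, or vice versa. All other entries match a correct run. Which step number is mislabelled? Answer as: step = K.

step = 5

Re-executing:
step 1: T1 LOAD ⇒ load; ctr=0 reg=0
step 2: T0 LOAD ⇒ load; ctr=0 reg=0
step 3: T0 CAS ⇒ ok; ctr=1 reg=0
step 4: T0 LOAD ⇒ load; ctr=1 reg=1
step 5: T1 CAS ⇒ retry; ctr=1 reg=0
step 6: T0 CAS ⇒ ok; ctr=2 reg=1
step 7: T1 LOAD ⇒ load; ctr=2 reg=2
step 8: T1 CAS ⇒ ok; ctr=3 reg=2
Log disagrees first at step 5.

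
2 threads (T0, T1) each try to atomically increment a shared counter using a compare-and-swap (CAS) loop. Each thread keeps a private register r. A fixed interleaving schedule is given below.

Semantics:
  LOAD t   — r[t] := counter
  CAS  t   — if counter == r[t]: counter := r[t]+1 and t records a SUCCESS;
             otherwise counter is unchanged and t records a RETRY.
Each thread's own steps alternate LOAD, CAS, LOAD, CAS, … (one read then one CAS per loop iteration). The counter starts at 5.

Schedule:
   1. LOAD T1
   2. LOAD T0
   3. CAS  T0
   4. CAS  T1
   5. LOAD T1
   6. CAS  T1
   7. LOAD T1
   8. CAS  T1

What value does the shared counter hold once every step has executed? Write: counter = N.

counter = 8

1. LOAD T1 → mem=5 r[T1]=5 [LOAD]
2. LOAD T0 → mem=5 r[T0]=5 [LOAD]
3. CAS T0 → mem=6 r[T0]=5 [OK]
4. CAS T1 → mem=6 r[T1]=5 [RETRY]
5. LOAD T1 → mem=6 r[T1]=6 [LOAD]
6. CAS T1 → mem=7 r[T1]=6 [OK]
7. LOAD T1 → mem=7 r[T1]=7 [LOAD]
8. CAS T1 → mem=8 r[T1]=7 [OK]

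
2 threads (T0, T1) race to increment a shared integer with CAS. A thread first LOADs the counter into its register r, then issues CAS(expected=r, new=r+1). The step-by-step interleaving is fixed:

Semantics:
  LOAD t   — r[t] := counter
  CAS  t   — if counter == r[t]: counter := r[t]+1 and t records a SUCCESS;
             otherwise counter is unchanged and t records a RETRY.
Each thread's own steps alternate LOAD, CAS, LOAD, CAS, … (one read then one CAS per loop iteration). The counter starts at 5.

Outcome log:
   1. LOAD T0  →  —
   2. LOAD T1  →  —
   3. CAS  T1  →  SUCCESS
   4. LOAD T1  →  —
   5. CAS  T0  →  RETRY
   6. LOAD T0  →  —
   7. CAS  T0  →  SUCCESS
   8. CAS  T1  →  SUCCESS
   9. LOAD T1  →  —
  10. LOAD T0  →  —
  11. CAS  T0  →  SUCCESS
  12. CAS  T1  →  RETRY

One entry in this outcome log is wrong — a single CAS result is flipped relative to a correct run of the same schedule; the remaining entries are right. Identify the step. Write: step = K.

Correct run:
   1) LOAD T0:  M=5  r_T0=5
   2) LOAD T1:  M=5  r_T1=5
   3) CAS  T1:  M=6  r_T1=5 ✓
   4) LOAD T1:  M=6  r_T1=6
   5) CAS  T0:  M=6  r_T0=5 ✗
   6) LOAD T0:  M=6  r_T0=6
   7) CAS  T0:  M=7  r_T0=6 ✓
   8) CAS  T1:  M=7  r_T1=6 ✗
   9) LOAD T1:  M=7  r_T1=7
  10) LOAD T0:  M=7  r_T0=7
  11) CAS  T0:  M=8  r_T0=7 ✓
  12) CAS  T1:  M=8  r_T1=7 ✗
Log disagrees first at step 8.

step = 8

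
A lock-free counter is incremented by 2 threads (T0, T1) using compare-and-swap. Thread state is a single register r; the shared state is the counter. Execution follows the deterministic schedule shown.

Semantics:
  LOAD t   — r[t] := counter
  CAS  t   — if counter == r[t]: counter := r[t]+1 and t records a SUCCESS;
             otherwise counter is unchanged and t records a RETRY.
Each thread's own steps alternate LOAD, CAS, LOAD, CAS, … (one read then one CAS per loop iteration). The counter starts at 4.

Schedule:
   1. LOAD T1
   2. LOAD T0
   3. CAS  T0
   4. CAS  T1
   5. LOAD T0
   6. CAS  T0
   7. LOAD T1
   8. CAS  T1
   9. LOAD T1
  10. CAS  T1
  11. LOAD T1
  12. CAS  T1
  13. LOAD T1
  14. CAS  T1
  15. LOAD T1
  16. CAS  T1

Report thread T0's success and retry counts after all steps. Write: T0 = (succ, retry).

1. LOAD T1 → mem=4 r[T1]=4 [LOAD]
2. LOAD T0 → mem=4 r[T0]=4 [LOAD]
3. CAS T0 → mem=5 r[T0]=4 [OK]
4. CAS T1 → mem=5 r[T1]=4 [RETRY]
5. LOAD T0 → mem=5 r[T0]=5 [LOAD]
6. CAS T0 → mem=6 r[T0]=5 [OK]
7. LOAD T1 → mem=6 r[T1]=6 [LOAD]
8. CAS T1 → mem=7 r[T1]=6 [OK]
9. LOAD T1 → mem=7 r[T1]=7 [LOAD]
10. CAS T1 → mem=8 r[T1]=7 [OK]
11. LOAD T1 → mem=8 r[T1]=8 [LOAD]
12. CAS T1 → mem=9 r[T1]=8 [OK]
13. LOAD T1 → mem=9 r[T1]=9 [LOAD]
14. CAS T1 → mem=10 r[T1]=9 [OK]
15. LOAD T1 → mem=10 r[T1]=10 [LOAD]
16. CAS T1 → mem=11 r[T1]=10 [OK]

T0 = (2, 0)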